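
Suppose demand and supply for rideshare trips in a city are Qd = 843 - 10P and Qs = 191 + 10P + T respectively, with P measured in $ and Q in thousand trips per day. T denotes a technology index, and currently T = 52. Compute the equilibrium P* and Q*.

P* = 30, Q* = 543

With T = 52, supply is Qs = 243 + 10P.
The market clears where 843 - 10P = 243 + 10P. Rearranging, 20P = 600, hence P* = 30.
From the demand curve, Q* = 843 - 10(30) = 543.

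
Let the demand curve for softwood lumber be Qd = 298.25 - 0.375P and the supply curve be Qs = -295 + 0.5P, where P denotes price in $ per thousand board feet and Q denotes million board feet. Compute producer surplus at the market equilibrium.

Set Qd = Qs: 298.25 - 0.375P = -295 + 0.5P, so 593.25 = 0.875P and P* = 678.
Plugging P* into demand: Q* = 298.25 - 0.375(678) = 44.
Supply choke price (Qs = 0): P = 590. Producer surplus = ½ × (678 - 590) × 44 = 1936.

Producer surplus = 1936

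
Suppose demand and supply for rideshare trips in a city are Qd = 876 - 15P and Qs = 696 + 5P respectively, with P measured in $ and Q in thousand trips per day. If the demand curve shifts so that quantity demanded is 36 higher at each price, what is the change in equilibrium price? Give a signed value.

ΔP = 1.8

Set Qd = Qs: 876 - 15P = 696 + 5P, so 180 = 20P and P* = 9.
Substitute back: Q* = 876 - 15(9) = 741.
After the shift, demand is Qd = 912 - 15P.
New equilibrium: 216 = 20P, so P = 10.8 and Q = 750.
ΔP = 10.8 - 9 = 1.8.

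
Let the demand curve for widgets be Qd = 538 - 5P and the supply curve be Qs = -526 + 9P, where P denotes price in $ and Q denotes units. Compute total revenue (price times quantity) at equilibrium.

Total revenue = 12008

Equating demand and supply, 538 - 5P = -526 + 9P gives 14P = 1064, so P* = 76.
Plugging P* into demand: Q* = 538 - 5(76) = 158.
Total revenue = P* × Q* = 76 × 158 = 12008.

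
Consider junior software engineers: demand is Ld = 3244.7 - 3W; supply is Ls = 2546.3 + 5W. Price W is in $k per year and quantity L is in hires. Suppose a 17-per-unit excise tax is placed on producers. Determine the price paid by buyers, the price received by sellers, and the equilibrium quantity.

Producers keep W_s = W_b - 17 per unit, so supply in terms of the buyer price is Ls = 2461.3 + 5W_b.
Set Ld = Ls: 3244.7 - 3W_b = 2461.3 + 5W_b, so 783.4 = 8W_b and W_b = 97.925.
So W_s = 80.925 and the quantity traded is L = 3244.7 - 3(97.925) = 2950.925.

W_b = 97.925, W_s = 80.925, L = 2950.925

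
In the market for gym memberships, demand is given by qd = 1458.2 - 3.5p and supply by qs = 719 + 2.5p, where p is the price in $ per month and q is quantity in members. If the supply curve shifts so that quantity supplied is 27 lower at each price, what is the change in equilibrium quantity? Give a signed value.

Δq = -15.75

Set qd = qs: 1458.2 - 3.5p = 719 + 2.5p, so 739.2 = 6p and p* = 123.2.
Plugging p* into demand: q* = 1458.2 - 3.5(123.2) = 1027.
After the shift, supply is qs = 692 + 2.5p.
Re-solving, 6p = 766.2 gives p = 127.7 and q = 1011.25.
Δq = 1011.25 - 1027 = -15.75.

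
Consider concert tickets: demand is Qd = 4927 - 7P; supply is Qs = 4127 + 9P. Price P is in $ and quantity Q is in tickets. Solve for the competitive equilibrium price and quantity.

P* = 50, Q* = 4577

Equating demand and supply, 4927 - 7P = 4127 + 9P gives 16P = 800, so P* = 50.
Substitute back: Q* = 4927 - 7(50) = 4577.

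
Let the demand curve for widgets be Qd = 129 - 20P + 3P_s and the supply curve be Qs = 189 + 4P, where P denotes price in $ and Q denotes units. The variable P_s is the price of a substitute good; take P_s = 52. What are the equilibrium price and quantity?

With P_s = 52, demand is Qd = 285 - 20P.
Equating demand and supply, 285 - 20P = 189 + 4P gives 24P = 96, so P* = 4.
Substitute back: Q* = 285 - 20(4) = 205.

P* = 4, Q* = 205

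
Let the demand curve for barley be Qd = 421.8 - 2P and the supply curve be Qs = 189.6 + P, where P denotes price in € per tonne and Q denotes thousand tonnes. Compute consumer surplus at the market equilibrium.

At equilibrium Qd = Qs, so 421.8 - 2P = 189.6 + P; collecting terms, 232.2 = 3P and P* = 77.4.
Substitute back: Q* = 421.8 - 2(77.4) = 267.
Demand choke price (Qd = 0): P = 421.8/2 = 210.9. Consumer surplus = ½ × (210.9 - 77.4) × 267 = 17822.25.

Consumer surplus = 17822.25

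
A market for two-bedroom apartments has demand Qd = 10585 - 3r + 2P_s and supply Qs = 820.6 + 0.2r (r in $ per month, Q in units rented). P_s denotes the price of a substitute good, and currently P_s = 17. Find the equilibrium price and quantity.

With P_s = 17, demand is Qd = 10619 - 3r.
Set Qd = Qs: 10619 - 3r = 820.6 + 0.2r, so 9798.4 = 3.2r and r* = 3062.
Substitute back: Q* = 10619 - 3(3062) = 1433.

r* = 3062, Q* = 1433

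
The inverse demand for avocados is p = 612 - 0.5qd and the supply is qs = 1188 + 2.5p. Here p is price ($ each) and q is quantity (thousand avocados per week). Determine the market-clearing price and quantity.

Solving each curve for q: qd = 1224 - 2p.
Equating demand and supply, 1224 - 2p = 1188 + 2.5p gives 4.5p = 36, so p* = 8.
Then q* = 1224 - 2(8) = 1208.

p* = 8, q* = 1208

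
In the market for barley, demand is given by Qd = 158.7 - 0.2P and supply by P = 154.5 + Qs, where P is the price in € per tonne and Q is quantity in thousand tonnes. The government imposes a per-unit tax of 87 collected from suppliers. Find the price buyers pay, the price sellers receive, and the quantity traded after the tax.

P_b = 333.5, P_s = 246.5, Q = 92

In direct form, Qs = -154.5 + P.
With a tax of 87 on suppliers, they supply based on the net price P_s = P_b - 87, so Qs = -241.5 + P_b.
Equate demand and the shifted supply: 158.7 - 0.2P_b = -241.5 + P_b, giving 1.2P_b = 400.2, so P_b = 333.5.
Then P_s = 333.5 - 87 = 246.5 and Q = 158.7 - 0.2(333.5) = 92.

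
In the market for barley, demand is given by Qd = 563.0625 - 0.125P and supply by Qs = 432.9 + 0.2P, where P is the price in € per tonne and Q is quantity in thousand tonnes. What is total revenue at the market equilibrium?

Total revenue = 205456.5

Equating demand and supply, 563.0625 - 0.125P = 432.9 + 0.2P gives 0.325P = 130.1625, so P* = 400.5.
From the demand curve, Q* = 563.0625 - 0.125(400.5) = 513.
Total revenue = P* × Q* = 400.5 × 513 = 205456.5.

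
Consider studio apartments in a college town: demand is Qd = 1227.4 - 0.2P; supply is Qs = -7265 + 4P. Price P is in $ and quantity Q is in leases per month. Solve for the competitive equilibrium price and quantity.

P* = 2022, Q* = 823

Set Qd = Qs: 1227.4 - 0.2P = -7265 + 4P, so 8492.4 = 4.2P and P* = 2022.
Substitute back: Q* = 1227.4 - 0.2(2022) = 823.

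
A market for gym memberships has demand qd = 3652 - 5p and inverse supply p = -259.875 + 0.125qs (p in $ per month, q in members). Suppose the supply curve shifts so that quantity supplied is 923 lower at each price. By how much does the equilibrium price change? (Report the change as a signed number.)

Δp = 71

Inverting to quantity form: qs = 2079 + 8p.
The market clears where 3652 - 5p = 2079 + 8p. Rearranging, 13p = 1573, hence p* = 121.
Then q* = 3652 - 5(121) = 3047.
After the shift, supply is qs = 1156 + 8p.
New equilibrium: 2496 = 13p, so p = 192 and q = 2692.
Δp = 192 - 121 = 71.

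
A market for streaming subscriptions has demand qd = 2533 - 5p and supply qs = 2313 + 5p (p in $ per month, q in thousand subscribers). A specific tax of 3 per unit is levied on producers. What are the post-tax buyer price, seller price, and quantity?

The tax drives a wedge p_b - p_s = 3. Substituting p_s = p_b - 3 into supply: qs = 2298 + 5p_b.
Equate demand and the shifted supply: 2533 - 5p_b = 2298 + 5p_b, giving 10p_b = 235, so p_b = 23.5.
Then p_s = 23.5 - 3 = 20.5 and q = 2533 - 5(23.5) = 2415.5.

p_b = 23.5, p_s = 20.5, q = 2415.5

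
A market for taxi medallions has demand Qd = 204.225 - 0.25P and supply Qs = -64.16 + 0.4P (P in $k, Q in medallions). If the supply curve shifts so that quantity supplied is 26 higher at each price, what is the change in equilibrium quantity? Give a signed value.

At equilibrium Qd = Qs, so 204.225 - 0.25P = -64.16 + 0.4P; collecting terms, 268.385 = 0.65P and P* = 412.9.
Plugging P* into demand: Q* = 204.225 - 0.25(412.9) = 101.
After the shift, supply is Qs = -38.16 + 0.4P.
The new intersection has 242.385 = 0.65P, i.e. P = 372.9, Q = 111.
ΔQ = 111 - 101 = 10.

ΔQ = 10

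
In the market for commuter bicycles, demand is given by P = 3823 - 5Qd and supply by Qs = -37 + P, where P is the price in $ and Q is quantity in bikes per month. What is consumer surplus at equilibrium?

In direct form, Qd = 764.6 - 0.2P.
Set Qd = Qs: 764.6 - 0.2P = -37 + P, so 801.6 = 1.2P and P* = 668.
From the demand curve, Q* = 764.6 - 0.2(668) = 631.
Demand choke price (Qd = 0): P = 764.6/0.2 = 3823. Consumer surplus = ½ × (3823 - 668) × 631 = 995402.5.

Consumer surplus = 995402.5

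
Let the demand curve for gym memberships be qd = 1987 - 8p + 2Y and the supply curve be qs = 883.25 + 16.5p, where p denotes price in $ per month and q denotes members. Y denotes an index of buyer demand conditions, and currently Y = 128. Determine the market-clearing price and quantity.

With Y = 128, demand is qd = 2243 - 8p.
Equating demand and supply, 2243 - 8p = 883.25 + 16.5p gives 24.5p = 1359.75, so p* = 55.5.
Plugging p* into demand: q* = 2243 - 8(55.5) = 1799.

p* = 55.5, q* = 1799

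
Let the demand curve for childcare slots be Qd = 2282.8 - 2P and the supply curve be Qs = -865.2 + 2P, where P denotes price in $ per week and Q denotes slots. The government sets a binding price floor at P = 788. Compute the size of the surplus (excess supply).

At P = 788: Qd = 706.8 and Qs = 710.8.
Surplus = Qs - Qd = 710.8 - 706.8 = 4.

Surplus = 4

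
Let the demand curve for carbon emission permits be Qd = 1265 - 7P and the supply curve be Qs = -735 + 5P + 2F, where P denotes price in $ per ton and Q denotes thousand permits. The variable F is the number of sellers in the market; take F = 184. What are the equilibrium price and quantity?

With F = 184, supply is Qs = -367 + 5P.
Equating demand and supply, 1265 - 7P = -367 + 5P gives 12P = 1632, so P* = 136.
Plugging P* into demand: Q* = 1265 - 7(136) = 313.

P* = 136, Q* = 313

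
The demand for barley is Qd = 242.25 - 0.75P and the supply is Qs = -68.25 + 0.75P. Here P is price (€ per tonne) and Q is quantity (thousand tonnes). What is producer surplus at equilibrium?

Equating demand and supply, 242.25 - 0.75P = -68.25 + 0.75P gives 1.5P = 310.5, so P* = 207.
Plugging P* into demand: Q* = 242.25 - 0.75(207) = 87.
Supply choke price (Qs = 0): P = 91. Producer surplus = ½ × (207 - 91) × 87 = 5046.

Producer surplus = 5046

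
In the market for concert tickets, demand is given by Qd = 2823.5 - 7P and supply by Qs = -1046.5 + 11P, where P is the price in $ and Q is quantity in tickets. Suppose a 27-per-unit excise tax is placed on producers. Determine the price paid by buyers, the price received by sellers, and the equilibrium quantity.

P_b = 231.5, P_s = 204.5, Q = 1203

With a tax of 27 on producers, they supply based on the net price P_s = P_b - 27, so Qs = -1343.5 + 11P_b.
Set Qd = Qs: 2823.5 - 7P_b = -1343.5 + 11P_b, so 4167 = 18P_b and P_b = 231.5.
Then P_s = 231.5 - 27 = 204.5 and Q = 2823.5 - 7(231.5) = 1203.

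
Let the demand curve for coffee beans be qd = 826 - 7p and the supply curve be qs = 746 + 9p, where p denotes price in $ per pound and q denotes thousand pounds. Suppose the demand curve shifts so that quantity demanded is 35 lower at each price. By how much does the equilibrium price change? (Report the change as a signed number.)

Set qd = qs: 826 - 7p = 746 + 9p, so 80 = 16p and p* = 5.
Plugging p* into demand: q* = 826 - 7(5) = 791.
After the shift, demand is qd = 791 - 7p.
New equilibrium: 45 = 16p, so p = 2.8125 and q = 771.3125.
Δp = 2.8125 - 5 = -2.1875.

Δp = -2.1875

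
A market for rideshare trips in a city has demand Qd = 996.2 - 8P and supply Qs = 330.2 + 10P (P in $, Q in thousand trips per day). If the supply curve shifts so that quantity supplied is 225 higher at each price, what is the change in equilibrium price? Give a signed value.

ΔP = -12.5

Equating demand and supply, 996.2 - 8P = 330.2 + 10P gives 18P = 666, so P* = 37.
Substitute back: Q* = 996.2 - 8(37) = 700.2.
After the shift, supply is Qs = 555.2 + 10P.
New equilibrium: 441 = 18P, so P = 24.5 and Q = 800.2.
ΔP = 24.5 - 37 = -12.5.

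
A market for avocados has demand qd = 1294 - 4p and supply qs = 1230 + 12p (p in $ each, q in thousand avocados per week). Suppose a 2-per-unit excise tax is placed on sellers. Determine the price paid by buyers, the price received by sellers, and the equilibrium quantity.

p_b = 5.5, p_s = 3.5, q = 1272

Sellers keep p_s = p_b - 2 per unit, so supply in terms of the buyer price is qs = 1206 + 12p_b.
Set qd = qs: 1294 - 4p_b = 1206 + 12p_b, so 88 = 16p_b and p_b = 5.5.
Then p_s = 5.5 - 2 = 3.5 and q = 1294 - 4(5.5) = 1272.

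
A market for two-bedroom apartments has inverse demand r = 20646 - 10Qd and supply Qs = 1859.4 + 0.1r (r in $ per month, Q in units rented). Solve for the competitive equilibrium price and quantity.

Solving each curve for Q: Qd = 2064.6 - 0.1r.
Equating demand and supply, 2064.6 - 0.1r = 1859.4 + 0.1r gives 0.2r = 205.2, so r* = 1026.
Then Q* = 2064.6 - 0.1(1026) = 1962.

r* = 1026, Q* = 1962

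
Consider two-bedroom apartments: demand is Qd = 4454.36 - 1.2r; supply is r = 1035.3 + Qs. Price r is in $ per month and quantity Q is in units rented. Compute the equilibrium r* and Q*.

Solving each curve for Q: Qs = -1035.3 + r.
The market clears where 4454.36 - 1.2r = -1035.3 + r. Rearranging, 2.2r = 5489.66, hence r* = 2495.3.
Plugging r* into demand: Q* = 4454.36 - 1.2(2495.3) = 1460.

r* = 2495.3, Q* = 1460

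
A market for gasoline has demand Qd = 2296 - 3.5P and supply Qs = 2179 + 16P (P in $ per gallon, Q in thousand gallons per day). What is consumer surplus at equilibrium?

Consumer surplus = 739375

The market clears where 2296 - 3.5P = 2179 + 16P. Rearranging, 19.5P = 117, hence P* = 6.
Substitute back: Q* = 2296 - 3.5(6) = 2275.
Demand choke price (Qd = 0): P = 2296/3.5 = 656. Consumer surplus = ½ × (656 - 6) × 2275 = 739375.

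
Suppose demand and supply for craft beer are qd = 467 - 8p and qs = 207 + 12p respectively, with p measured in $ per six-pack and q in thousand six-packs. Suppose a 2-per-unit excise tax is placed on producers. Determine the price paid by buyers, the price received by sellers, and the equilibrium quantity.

p_b = 14.2, p_s = 12.2, q = 353.4

With a tax of 2 on producers, they supply based on the net price p_s = p_b - 2, so qs = 183 + 12p_b.
Market clearing requires 467 - 8p_b = 183 + 12p_b; hence 284 = 20p_b and p_b = 14.2.
Then p_s = 14.2 - 2 = 12.2 and q = 467 - 8(14.2) = 353.4.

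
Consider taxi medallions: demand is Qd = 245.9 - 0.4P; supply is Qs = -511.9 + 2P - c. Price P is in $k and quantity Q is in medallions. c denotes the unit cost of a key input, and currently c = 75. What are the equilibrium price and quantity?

P* = 347, Q* = 107.1

With c = 75, supply is Qs = -586.9 + 2P.
At equilibrium Qd = Qs, so 245.9 - 0.4P = -586.9 + 2P; collecting terms, 832.8 = 2.4P and P* = 347.
From the demand curve, Q* = 245.9 - 0.4(347) = 107.1.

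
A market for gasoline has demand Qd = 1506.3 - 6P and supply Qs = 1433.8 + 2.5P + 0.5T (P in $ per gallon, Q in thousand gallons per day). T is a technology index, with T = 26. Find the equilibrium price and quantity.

With T = 26, supply is Qs = 1446.8 + 2.5P.
Equating demand and supply, 1506.3 - 6P = 1446.8 + 2.5P gives 8.5P = 59.5, so P* = 7.
Plugging P* into demand: Q* = 1506.3 - 6(7) = 1464.3.

P* = 7, Q* = 1464.3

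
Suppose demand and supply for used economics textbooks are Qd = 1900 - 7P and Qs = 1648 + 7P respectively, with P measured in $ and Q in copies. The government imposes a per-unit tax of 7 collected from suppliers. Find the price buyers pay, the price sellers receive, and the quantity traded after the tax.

With a tax of 7 on suppliers, they supply based on the net price P_s = P_b - 7, so Qs = 1599 + 7P_b.
Market clearing requires 1900 - 7P_b = 1599 + 7P_b; hence 301 = 14P_b and P_b = 21.5.
Then P_s = 21.5 - 7 = 14.5 and Q = 1900 - 7(21.5) = 1749.5.

P_b = 21.5, P_s = 14.5, Q = 1749.5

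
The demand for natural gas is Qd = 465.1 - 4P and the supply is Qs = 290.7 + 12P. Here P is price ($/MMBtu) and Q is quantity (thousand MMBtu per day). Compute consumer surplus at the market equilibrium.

Set Qd = Qs: 465.1 - 4P = 290.7 + 12P, so 174.4 = 16P and P* = 10.9.
Then Q* = 465.1 - 4(10.9) = 421.5.
Demand choke price (Qd = 0): P = 465.1/4 = 116.275. Consumer surplus = ½ × (116.275 - 10.9) × 421.5 = 22207.78125.

Consumer surplus = 22207.78125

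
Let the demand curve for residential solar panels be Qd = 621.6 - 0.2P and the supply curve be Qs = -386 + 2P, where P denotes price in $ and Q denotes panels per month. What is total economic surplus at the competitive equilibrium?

Set Qd = Qs: 621.6 - 0.2P = -386 + 2P, so 1007.6 = 2.2P and P* = 458.
Plugging P* into demand: Q* = 621.6 - 0.2(458) = 530.
Demand choke price = 3108; supply choke price = 193. CS = ½(3108 - 458)(530) = 702250; PS = ½(458 - 193)(530) = 70225. Total surplus = 772475.

Total surplus = 772475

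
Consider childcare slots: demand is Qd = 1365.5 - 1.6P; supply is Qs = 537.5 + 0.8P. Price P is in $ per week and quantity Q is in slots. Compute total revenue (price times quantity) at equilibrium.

Total revenue = 280657.5

Set Qd = Qs: 1365.5 - 1.6P = 537.5 + 0.8P, so 828 = 2.4P and P* = 345.
Plugging P* into demand: Q* = 1365.5 - 1.6(345) = 813.5.
Total revenue = P* × Q* = 345 × 813.5 = 280657.5.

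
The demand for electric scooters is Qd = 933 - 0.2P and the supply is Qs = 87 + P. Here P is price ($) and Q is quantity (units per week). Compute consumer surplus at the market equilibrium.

Consumer surplus = 1568160

The market clears where 933 - 0.2P = 87 + P. Rearranging, 1.2P = 846, hence P* = 705.
Plugging P* into demand: Q* = 933 - 0.2(705) = 792.
Demand choke price (Qd = 0): P = 933/0.2 = 4665. Consumer surplus = ½ × (4665 - 705) × 792 = 1568160.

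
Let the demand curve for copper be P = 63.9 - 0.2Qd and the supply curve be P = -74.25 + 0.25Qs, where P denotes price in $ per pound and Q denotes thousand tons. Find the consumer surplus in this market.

Consumer surplus = 9424.9

In direct form, Qd = 319.5 - 5P and Qs = 297 + 4P.
The market clears where 319.5 - 5P = 297 + 4P. Rearranging, 9P = 22.5, hence P* = 2.5.
From the demand curve, Q* = 319.5 - 5(2.5) = 307.
Demand choke price (Qd = 0): P = 319.5/5 = 63.9. Consumer surplus = ½ × (63.9 - 2.5) × 307 = 9424.9.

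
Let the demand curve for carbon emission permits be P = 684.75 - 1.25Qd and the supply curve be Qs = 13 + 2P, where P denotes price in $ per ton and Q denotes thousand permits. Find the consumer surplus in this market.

Inverting to quantity form: Qd = 547.8 - 0.8P.
The market clears where 547.8 - 0.8P = 13 + 2P. Rearranging, 2.8P = 534.8, hence P* = 191.
From the demand curve, Q* = 547.8 - 0.8(191) = 395.
Demand choke price (Qd = 0): P = 547.8/0.8 = 684.75. Consumer surplus = ½ × (684.75 - 191) × 395 = 97515.625.

Consumer surplus = 97515.625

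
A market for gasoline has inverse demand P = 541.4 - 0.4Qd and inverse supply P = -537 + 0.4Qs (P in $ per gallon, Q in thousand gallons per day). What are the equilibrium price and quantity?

P* = 2.2, Q* = 1348

Rewriting in direct form: Qd = 1353.5 - 2.5P and Qs = 1342.5 + 2.5P.
At equilibrium Qd = Qs, so 1353.5 - 2.5P = 1342.5 + 2.5P; collecting terms, 11 = 5P and P* = 2.2.
Then Q* = 1353.5 - 2.5(2.2) = 1348.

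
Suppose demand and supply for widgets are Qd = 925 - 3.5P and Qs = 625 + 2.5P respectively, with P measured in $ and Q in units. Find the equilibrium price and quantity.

P* = 50, Q* = 750

Set Qd = Qs: 925 - 3.5P = 625 + 2.5P, so 300 = 6P and P* = 50.
From the demand curve, Q* = 925 - 3.5(50) = 750.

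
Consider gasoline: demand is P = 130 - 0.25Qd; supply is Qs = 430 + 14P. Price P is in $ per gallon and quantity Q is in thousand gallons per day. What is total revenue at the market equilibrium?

Total revenue = 2500

In direct form, Qd = 520 - 4P.
Equating demand and supply, 520 - 4P = 430 + 14P gives 18P = 90, so P* = 5.
Plugging P* into demand: Q* = 520 - 4(5) = 500.
Total revenue = P* × Q* = 5 × 500 = 2500.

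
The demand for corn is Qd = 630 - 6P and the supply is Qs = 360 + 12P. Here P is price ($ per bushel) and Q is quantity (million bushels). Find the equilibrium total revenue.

Total revenue = 8100

The market clears where 630 - 6P = 360 + 12P. Rearranging, 18P = 270, hence P* = 15.
Substitute back: Q* = 630 - 6(15) = 540.
Total revenue = P* × Q* = 15 × 540 = 8100.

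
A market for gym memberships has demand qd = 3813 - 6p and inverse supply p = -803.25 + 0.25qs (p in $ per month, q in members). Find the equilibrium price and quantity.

Inverting to quantity form: qs = 3213 + 4p.
The market clears where 3813 - 6p = 3213 + 4p. Rearranging, 10p = 600, hence p* = 60.
Then q* = 3813 - 6(60) = 3453.

p* = 60, q* = 3453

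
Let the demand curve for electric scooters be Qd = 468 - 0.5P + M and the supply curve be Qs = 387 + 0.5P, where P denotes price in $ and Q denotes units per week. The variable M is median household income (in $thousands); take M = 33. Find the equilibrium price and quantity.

With M = 33, demand is Qd = 501 - 0.5P.
Set Qd = Qs: 501 - 0.5P = 387 + 0.5P, so 114 = P and P* = 114.
Substitute back: Q* = 501 - 0.5(114) = 444.

P* = 114, Q* = 444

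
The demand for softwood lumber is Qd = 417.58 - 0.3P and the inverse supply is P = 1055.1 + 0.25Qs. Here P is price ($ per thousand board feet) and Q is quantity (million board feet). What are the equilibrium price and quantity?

In direct form, Qs = -4220.4 + 4P.
Equating demand and supply, 417.58 - 0.3P = -4220.4 + 4P gives 4.3P = 4637.98, so P* = 1078.6.
From the demand curve, Q* = 417.58 - 0.3(1078.6) = 94.

P* = 1078.6, Q* = 94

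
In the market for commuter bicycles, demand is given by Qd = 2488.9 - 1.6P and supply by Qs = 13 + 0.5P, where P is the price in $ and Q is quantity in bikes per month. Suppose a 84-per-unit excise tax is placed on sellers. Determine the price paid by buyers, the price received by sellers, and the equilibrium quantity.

The tax drives a wedge P_b - P_s = 84. Substituting P_s = P_b - 84 into supply: Qs = -29 + 0.5P_b.
Set Qd = Qs: 2488.9 - 1.6P_b = -29 + 0.5P_b, so 2517.9 = 2.1P_b and P_b = 1199.
Then P_s = 1199 - 84 = 1115 and Q = 2488.9 - 1.6(1199) = 570.5.

P_b = 1199, P_s = 1115, Q = 570.5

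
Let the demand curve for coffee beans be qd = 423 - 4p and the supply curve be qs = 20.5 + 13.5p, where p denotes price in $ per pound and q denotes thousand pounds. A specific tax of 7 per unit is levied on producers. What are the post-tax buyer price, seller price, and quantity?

Producers keep p_s = p_b - 7 per unit, so supply in terms of the buyer price is qs = -74 + 13.5p_b.
Set qd = qs: 423 - 4p_b = -74 + 13.5p_b, so 497 = 17.5p_b and p_b = 28.4.
So p_s = 21.4 and the quantity traded is q = 423 - 4(28.4) = 309.4.

p_b = 28.4, p_s = 21.4, q = 309.4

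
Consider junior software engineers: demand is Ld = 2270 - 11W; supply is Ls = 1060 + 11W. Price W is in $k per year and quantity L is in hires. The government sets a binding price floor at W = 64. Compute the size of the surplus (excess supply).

With W fixed at 64, quantity demanded is 1566 and quantity supplied is 1764.
Surplus = Ls - Ld = 1764 - 1566 = 198.

Surplus = 198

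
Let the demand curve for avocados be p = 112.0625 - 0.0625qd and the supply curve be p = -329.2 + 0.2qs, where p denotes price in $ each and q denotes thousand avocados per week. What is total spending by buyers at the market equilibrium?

Total spending by buyers = 11767

Rewriting in direct form: qd = 1793 - 16p and qs = 1646 + 5p.
Set qd = qs: 1793 - 16p = 1646 + 5p, so 147 = 21p and p* = 7.
Substitute back: q* = 1793 - 16(7) = 1681.
Total spending by buyers = p* × q* = 7 × 1681 = 11767.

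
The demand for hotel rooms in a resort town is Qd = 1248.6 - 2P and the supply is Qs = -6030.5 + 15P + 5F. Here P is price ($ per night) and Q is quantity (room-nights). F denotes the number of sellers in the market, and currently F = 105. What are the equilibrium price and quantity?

With F = 105, supply is Qs = -5505.5 + 15P.
Set Qd = Qs: 1248.6 - 2P = -5505.5 + 15P, so 6754.1 = 17P and P* = 397.3.
From the demand curve, Q* = 1248.6 - 2(397.3) = 454.

P* = 397.3, Q* = 454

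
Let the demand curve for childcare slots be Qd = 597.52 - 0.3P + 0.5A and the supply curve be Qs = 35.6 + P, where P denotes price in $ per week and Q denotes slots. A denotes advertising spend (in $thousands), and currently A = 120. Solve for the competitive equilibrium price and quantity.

P* = 478.4, Q* = 514

With A = 120, demand is Qd = 657.52 - 0.3P.
Equating demand and supply, 657.52 - 0.3P = 35.6 + P gives 1.3P = 621.92, so P* = 478.4.
From the demand curve, Q* = 657.52 - 0.3(478.4) = 514.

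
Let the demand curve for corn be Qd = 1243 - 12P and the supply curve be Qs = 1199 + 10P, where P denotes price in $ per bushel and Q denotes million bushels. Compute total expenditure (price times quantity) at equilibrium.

Set Qd = Qs: 1243 - 12P = 1199 + 10P, so 44 = 22P and P* = 2.
From the demand curve, Q* = 1243 - 12(2) = 1219.
Total expenditure = P* × Q* = 2 × 1219 = 2438.

Total expenditure = 2438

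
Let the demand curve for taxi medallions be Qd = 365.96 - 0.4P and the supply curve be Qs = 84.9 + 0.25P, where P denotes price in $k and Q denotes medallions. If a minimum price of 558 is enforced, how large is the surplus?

With P fixed at 558, quantity demanded is 142.76 and quantity supplied is 224.4.
Surplus = Qs - Qd = 224.4 - 142.76 = 81.64.

Surplus = 81.64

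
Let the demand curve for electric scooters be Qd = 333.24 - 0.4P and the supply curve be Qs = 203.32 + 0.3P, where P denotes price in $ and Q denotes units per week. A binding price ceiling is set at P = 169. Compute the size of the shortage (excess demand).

Shortage = 11.62

At P = 169: Qd = 265.64 and Qs = 254.02.
Shortage = Qd - Qs = 265.64 - 254.02 = 11.62.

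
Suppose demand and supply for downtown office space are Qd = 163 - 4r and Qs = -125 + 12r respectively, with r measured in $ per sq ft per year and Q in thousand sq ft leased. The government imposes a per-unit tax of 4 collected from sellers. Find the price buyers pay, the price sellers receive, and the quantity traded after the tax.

r_b = 21, r_s = 17, Q = 79

Sellers keep r_s = r_b - 4 per unit, so supply in terms of the buyer price is Qs = -173 + 12r_b.
Equate demand and the shifted supply: 163 - 4r_b = -173 + 12r_b, giving 16r_b = 336, so r_b = 21.
So r_s = 17 and the quantity traded is Q = 163 - 4(21) = 79.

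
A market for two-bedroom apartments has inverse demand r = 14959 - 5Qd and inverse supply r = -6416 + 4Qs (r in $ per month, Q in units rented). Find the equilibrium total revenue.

In direct form, Qd = 2991.8 - 0.2r and Qs = 1604 + 0.25r.
The market clears where 2991.8 - 0.2r = 1604 + 0.25r. Rearranging, 0.45r = 1387.8, hence r* = 3084.
Plugging r* into demand: Q* = 2991.8 - 0.2(3084) = 2375.
Total revenue = r* × Q* = 3084 × 2375 = 7324500.

Total revenue = 7324500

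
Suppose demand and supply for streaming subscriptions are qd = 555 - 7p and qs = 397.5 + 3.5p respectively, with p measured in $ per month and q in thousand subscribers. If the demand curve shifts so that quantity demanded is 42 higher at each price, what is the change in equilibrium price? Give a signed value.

Δp = 4

At equilibrium qd = qs, so 555 - 7p = 397.5 + 3.5p; collecting terms, 157.5 = 10.5p and p* = 15.
Plugging p* into demand: q* = 555 - 7(15) = 450.
After the shift, demand is qd = 597 - 7p.
Re-solving, 10.5p = 199.5 gives p = 19 and q = 464.
Δp = 19 - 15 = 4.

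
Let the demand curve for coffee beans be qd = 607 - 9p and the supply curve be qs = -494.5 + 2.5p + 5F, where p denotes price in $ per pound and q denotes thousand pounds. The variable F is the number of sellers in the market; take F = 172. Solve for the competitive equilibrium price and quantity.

With F = 172, supply is qs = 365.5 + 2.5p.
Equating demand and supply, 607 - 9p = 365.5 + 2.5p gives 11.5p = 241.5, so p* = 21.
Then q* = 607 - 9(21) = 418.

p* = 21, q* = 418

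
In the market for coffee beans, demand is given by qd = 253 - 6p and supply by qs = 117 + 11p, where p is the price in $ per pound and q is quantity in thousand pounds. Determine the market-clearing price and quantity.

p* = 8, q* = 205

The market clears where 253 - 6p = 117 + 11p. Rearranging, 17p = 136, hence p* = 8.
Substitute back: q* = 253 - 6(8) = 205.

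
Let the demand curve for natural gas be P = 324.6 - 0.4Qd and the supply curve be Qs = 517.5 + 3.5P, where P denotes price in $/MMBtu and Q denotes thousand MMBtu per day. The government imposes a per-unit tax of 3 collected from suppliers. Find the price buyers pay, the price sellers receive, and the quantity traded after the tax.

P_b = 50.75, P_s = 47.75, Q = 684.625

In direct form, Qd = 811.5 - 2.5P.
With a tax of 3 on suppliers, they supply based on the net price P_s = P_b - 3, so Qs = 507 + 3.5P_b.
Market clearing requires 811.5 - 2.5P_b = 507 + 3.5P_b; hence 304.5 = 6P_b and P_b = 50.75.
Then P_s = 50.75 - 3 = 47.75 and Q = 811.5 - 2.5(50.75) = 684.625.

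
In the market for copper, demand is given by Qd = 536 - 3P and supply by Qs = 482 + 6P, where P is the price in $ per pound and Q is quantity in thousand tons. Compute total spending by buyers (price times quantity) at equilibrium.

Equating demand and supply, 536 - 3P = 482 + 6P gives 9P = 54, so P* = 6.
Substitute back: Q* = 536 - 3(6) = 518.
Total spending by buyers = P* × Q* = 6 × 518 = 3108.

Total spending by buyers = 3108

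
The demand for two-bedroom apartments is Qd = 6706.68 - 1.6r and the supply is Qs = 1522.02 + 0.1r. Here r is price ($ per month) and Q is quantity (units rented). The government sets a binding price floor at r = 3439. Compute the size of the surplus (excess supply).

Surplus = 661.64

With r fixed at 3439, quantity demanded is 1204.28 and quantity supplied is 1865.92.
Surplus = Qs - Qd = 1865.92 - 1204.28 = 661.64.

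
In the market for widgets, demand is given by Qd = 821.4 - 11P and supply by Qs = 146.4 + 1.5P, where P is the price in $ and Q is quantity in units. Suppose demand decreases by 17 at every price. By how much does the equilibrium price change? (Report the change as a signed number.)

Set Qd = Qs: 821.4 - 11P = 146.4 + 1.5P, so 675 = 12.5P and P* = 54.
Substitute back: Q* = 821.4 - 11(54) = 227.4.
After the shift, demand is Qd = 804.4 - 11P.
The new intersection has 658 = 12.5P, i.e. P = 52.64, Q = 225.36.
ΔP = 52.64 - 54 = -1.36.

ΔP = -1.36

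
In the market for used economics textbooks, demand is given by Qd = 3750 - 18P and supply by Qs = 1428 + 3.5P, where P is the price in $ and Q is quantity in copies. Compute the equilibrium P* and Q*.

P* = 108, Q* = 1806

The market clears where 3750 - 18P = 1428 + 3.5P. Rearranging, 21.5P = 2322, hence P* = 108.
Plugging P* into demand: Q* = 3750 - 18(108) = 1806.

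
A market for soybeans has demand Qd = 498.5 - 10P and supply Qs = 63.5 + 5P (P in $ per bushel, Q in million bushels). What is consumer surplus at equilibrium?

Consumer surplus = 2173.6125

The market clears where 498.5 - 10P = 63.5 + 5P. Rearranging, 15P = 435, hence P* = 29.
Plugging P* into demand: Q* = 498.5 - 10(29) = 208.5.
Demand choke price (Qd = 0): P = 498.5/10 = 49.85. Consumer surplus = ½ × (49.85 - 29) × 208.5 = 2173.6125.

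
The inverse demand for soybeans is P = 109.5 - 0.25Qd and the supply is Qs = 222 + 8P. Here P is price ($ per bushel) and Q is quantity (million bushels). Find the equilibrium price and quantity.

P* = 18, Q* = 366

Rewriting in direct form: Qd = 438 - 4P.
At equilibrium Qd = Qs, so 438 - 4P = 222 + 8P; collecting terms, 216 = 12P and P* = 18.
Then Q* = 438 - 4(18) = 366.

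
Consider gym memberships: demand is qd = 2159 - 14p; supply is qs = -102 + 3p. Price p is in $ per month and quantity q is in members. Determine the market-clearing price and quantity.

p* = 133, q* = 297

Equating demand and supply, 2159 - 14p = -102 + 3p gives 17p = 2261, so p* = 133.
Then q* = 2159 - 14(133) = 297.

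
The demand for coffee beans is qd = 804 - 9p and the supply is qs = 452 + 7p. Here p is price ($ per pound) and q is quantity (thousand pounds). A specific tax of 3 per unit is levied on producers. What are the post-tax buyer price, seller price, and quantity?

p_b = 23.3125, p_s = 20.3125, q = 594.1875

With a tax of 3 on producers, they supply based on the net price p_s = p_b - 3, so qs = 431 + 7p_b.
Set qd = qs: 804 - 9p_b = 431 + 7p_b, so 373 = 16p_b and p_b = 23.3125.
So p_s = 20.3125 and the quantity traded is q = 804 - 9(23.3125) = 594.1875.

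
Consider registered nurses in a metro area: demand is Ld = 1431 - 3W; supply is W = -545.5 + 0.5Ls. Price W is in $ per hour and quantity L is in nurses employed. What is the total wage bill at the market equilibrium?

The total wage bill = 83436

Solving each curve for L: Ls = 1091 + 2W.
Equating demand and supply, 1431 - 3W = 1091 + 2W gives 5W = 340, so W* = 68.
Substitute back: L* = 1431 - 3(68) = 1227.
The total wage bill = W* × L* = 68 × 1227 = 83436.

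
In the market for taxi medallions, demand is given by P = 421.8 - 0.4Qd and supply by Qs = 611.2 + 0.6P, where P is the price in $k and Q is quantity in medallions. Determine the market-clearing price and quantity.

Solving each curve for Q: Qd = 1054.5 - 2.5P.
Equating demand and supply, 1054.5 - 2.5P = 611.2 + 0.6P gives 3.1P = 443.3, so P* = 143.
From the demand curve, Q* = 1054.5 - 2.5(143) = 697.

P* = 143, Q* = 697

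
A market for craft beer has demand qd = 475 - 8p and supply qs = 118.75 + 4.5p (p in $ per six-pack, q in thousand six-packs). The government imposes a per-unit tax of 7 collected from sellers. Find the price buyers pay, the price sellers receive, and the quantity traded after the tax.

p_b = 31.02, p_s = 24.02, q = 226.84

Sellers keep p_s = p_b - 7 per unit, so supply in terms of the buyer price is qs = 87.25 + 4.5p_b.
Set qd = qs: 475 - 8p_b = 87.25 + 4.5p_b, so 387.75 = 12.5p_b and p_b = 31.02.
Then p_s = 31.02 - 7 = 24.02 and q = 475 - 8(31.02) = 226.84.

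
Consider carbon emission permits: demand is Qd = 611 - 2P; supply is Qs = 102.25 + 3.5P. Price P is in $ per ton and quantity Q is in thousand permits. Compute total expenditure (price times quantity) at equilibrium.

Set Qd = Qs: 611 - 2P = 102.25 + 3.5P, so 508.75 = 5.5P and P* = 92.5.
Substitute back: Q* = 611 - 2(92.5) = 426.
Total expenditure = P* × Q* = 92.5 × 426 = 39405.

Total expenditure = 39405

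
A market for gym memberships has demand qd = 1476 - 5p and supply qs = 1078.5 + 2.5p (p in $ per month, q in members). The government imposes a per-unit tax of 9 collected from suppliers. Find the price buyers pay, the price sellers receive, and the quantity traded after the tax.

With a tax of 9 on suppliers, they supply based on the net price p_s = p_b - 9, so qs = 1056 + 2.5p_b.
Set qd = qs: 1476 - 5p_b = 1056 + 2.5p_b, so 420 = 7.5p_b and p_b = 56.
Then p_s = 56 - 9 = 47 and q = 1476 - 5(56) = 1196.

p_b = 56, p_s = 47, q = 1196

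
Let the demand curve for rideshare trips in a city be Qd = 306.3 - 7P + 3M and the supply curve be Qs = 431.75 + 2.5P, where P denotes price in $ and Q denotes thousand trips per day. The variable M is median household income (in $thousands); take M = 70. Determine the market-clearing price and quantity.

With M = 70, demand is Qd = 516.3 - 7P.
Equating demand and supply, 516.3 - 7P = 431.75 + 2.5P gives 9.5P = 84.55, so P* = 8.9.
Substitute back: Q* = 516.3 - 7(8.9) = 454.

P* = 8.9, Q* = 454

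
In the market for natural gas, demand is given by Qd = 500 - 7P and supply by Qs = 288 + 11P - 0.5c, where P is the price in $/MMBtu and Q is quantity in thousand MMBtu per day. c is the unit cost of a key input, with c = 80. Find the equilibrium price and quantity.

P* = 14, Q* = 402

With c = 80, supply is Qs = 248 + 11P.
Equating demand and supply, 500 - 7P = 248 + 11P gives 18P = 252, so P* = 14.
From the demand curve, Q* = 500 - 7(14) = 402.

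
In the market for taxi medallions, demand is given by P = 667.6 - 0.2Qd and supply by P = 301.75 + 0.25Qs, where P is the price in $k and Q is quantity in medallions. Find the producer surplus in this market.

Producer surplus = 82621.125

Solving each curve for Q: Qd = 3338 - 5P and Qs = -1207 + 4P.
At equilibrium Qd = Qs, so 3338 - 5P = -1207 + 4P; collecting terms, 4545 = 9P and P* = 505.
Plugging P* into demand: Q* = 3338 - 5(505) = 813.
Supply choke price (Qs = 0): P = 301.75. Producer surplus = ½ × (505 - 301.75) × 813 = 82621.125.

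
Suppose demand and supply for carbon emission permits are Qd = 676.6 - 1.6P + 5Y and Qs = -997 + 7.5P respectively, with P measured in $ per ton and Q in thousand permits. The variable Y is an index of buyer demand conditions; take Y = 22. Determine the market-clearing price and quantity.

P* = 196, Q* = 473

With Y = 22, demand is Qd = 786.6 - 1.6P.
Set Qd = Qs: 786.6 - 1.6P = -997 + 7.5P, so 1783.6 = 9.1P and P* = 196.
Substitute back: Q* = 786.6 - 1.6(196) = 473.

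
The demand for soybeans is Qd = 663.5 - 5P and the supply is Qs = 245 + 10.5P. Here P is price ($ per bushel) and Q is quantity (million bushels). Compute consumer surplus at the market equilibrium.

At equilibrium Qd = Qs, so 663.5 - 5P = 245 + 10.5P; collecting terms, 418.5 = 15.5P and P* = 27.
Then Q* = 663.5 - 5(27) = 528.5.
Demand choke price (Qd = 0): P = 663.5/5 = 132.7. Consumer surplus = ½ × (132.7 - 27) × 528.5 = 27931.225.

Consumer surplus = 27931.225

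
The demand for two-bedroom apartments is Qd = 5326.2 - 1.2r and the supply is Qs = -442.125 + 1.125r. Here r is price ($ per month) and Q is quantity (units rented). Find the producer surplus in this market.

Producer surplus = 2452356

Equating demand and supply, 5326.2 - 1.2r = -442.125 + 1.125r gives 2.325r = 5768.325, so r* = 2481.
Substitute back: Q* = 5326.2 - 1.2(2481) = 2349.
Supply choke price (Qs = 0): r = 393. Producer surplus = ½ × (2481 - 393) × 2349 = 2452356.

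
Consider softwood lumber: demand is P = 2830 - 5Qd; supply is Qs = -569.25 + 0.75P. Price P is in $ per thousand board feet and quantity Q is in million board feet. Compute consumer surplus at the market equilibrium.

Consumer surplus = 267322.5

Rewriting in direct form: Qd = 566 - 0.2P.
Equating demand and supply, 566 - 0.2P = -569.25 + 0.75P gives 0.95P = 1135.25, so P* = 1195.
Plugging P* into demand: Q* = 566 - 0.2(1195) = 327.
Demand choke price (Qd = 0): P = 566/0.2 = 2830. Consumer surplus = ½ × (2830 - 1195) × 327 = 267322.5.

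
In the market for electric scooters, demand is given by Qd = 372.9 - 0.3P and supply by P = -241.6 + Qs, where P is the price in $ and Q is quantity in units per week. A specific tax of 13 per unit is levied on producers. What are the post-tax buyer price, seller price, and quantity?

Inverting to quantity form: Qs = 241.6 + P.
With a tax of 13 on producers, they supply based on the net price P_s = P_b - 13, so Qs = 228.6 + P_b.
Equate demand and the shifted supply: 372.9 - 0.3P_b = 228.6 + P_b, giving 1.3P_b = 144.3, so P_b = 111.
So P_s = 98 and the quantity traded is Q = 372.9 - 0.3(111) = 339.6.

P_b = 111, P_s = 98, Q = 339.6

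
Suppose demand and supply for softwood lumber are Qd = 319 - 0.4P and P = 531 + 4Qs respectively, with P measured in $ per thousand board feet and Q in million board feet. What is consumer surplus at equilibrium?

Inverting to quantity form: Qs = -132.75 + 0.25P.
Set Qd = Qs: 319 - 0.4P = -132.75 + 0.25P, so 451.75 = 0.65P and P* = 695.
From the demand curve, Q* = 319 - 0.4(695) = 41.
Demand choke price (Qd = 0): P = 319/0.4 = 797.5. Consumer surplus = ½ × (797.5 - 695) × 41 = 2101.25.

Consumer surplus = 2101.25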